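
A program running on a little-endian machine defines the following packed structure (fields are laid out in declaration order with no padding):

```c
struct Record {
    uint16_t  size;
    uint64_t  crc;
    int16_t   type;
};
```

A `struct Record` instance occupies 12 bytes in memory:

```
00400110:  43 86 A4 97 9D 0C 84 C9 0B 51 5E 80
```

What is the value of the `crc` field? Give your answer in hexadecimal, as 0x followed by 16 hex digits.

`crc` follows `size` (2 bytes), so it starts at byte offset 2 and occupies 8 bytes.
Bytes at offsets 2..9: A4 97 9D 0C 84 C9 0B 51.
In little-endian order the low byte comes first in memory.
Reassemble most-significant byte first: 51 0B C9 84 0C 9D 97 A4 → 0x510BC9840C9D97A4.

0x510BC9840C9D97A4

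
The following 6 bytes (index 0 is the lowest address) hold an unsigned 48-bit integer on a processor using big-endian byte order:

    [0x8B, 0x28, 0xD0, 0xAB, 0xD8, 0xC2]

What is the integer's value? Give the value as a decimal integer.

153007415875778

Big-endian stores the most-significant byte at the lowest address.
The bytes are already most-significant first: 0x8B28D0ABD8C2.
0x8B28D0ABD8C2 = 153007415875778.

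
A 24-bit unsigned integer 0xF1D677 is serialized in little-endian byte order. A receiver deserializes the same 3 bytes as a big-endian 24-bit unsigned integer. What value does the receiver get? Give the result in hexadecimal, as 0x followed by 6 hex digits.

0x77D6F1

Stored little-endian, the bytes at ascending addresses are 77 D6 F1.
Read back as big-endian, the last byte is least significant, giving 0x77D6F1.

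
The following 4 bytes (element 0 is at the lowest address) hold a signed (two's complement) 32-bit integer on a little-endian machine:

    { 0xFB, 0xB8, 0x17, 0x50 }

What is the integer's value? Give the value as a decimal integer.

Little-endian: lowest address holds the least-significant byte.
Reassemble most-significant byte first: 50 17 B8 FB → 0x5017B8FB.
0x5017B8FB = 1343731963.

1343731963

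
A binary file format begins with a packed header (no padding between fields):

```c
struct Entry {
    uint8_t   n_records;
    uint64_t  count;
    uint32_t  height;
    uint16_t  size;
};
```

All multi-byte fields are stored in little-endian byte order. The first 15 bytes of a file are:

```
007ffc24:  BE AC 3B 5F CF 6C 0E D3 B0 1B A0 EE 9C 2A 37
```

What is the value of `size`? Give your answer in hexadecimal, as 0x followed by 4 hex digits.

0x372A

`size` follows `n_records` (1 B), `count` (8 B), `height` (4 B), so it starts at offset 1 + 8 + 4 = 13 and occupies 2 bytes.
Bytes at offsets 13..14: 2A 37.
Little-endian stores the least-significant byte at the lowest address.
Reassemble most-significant byte first: 37 2A → 0x372A.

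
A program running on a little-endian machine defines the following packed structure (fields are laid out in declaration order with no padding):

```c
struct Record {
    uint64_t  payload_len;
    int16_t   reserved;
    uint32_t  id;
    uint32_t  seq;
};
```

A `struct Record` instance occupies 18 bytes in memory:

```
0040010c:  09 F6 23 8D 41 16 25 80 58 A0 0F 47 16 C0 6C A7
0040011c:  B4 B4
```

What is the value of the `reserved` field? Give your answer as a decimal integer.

`reserved` follows `payload_len` (8 bytes), so it starts at byte offset 8 and occupies 2 bytes.
Bytes at offsets 8..9: 58 A0.
In little-endian order the low byte comes first in memory.
Reassemble most-significant byte first: A0 58 → 0xA058.
Top bit is set, so as a signed 16-bit value this is 0xA058 − 2^16 = -24488.

-24488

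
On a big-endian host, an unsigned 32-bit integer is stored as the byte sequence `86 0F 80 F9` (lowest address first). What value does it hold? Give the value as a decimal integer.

2249163001

In big-endian order the high byte comes first in memory.
The bytes are already most-significant first: 0x860F80F9.
0x860F80F9 = 2249163001.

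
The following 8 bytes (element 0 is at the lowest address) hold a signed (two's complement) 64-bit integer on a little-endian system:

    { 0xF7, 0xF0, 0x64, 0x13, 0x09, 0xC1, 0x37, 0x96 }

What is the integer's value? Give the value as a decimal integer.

-7622411599577026313

Little-endian stores the least-significant byte at the lowest address.
Reassemble most-significant byte first: 96 37 C1 09 13 64 F0 F7 → 0x9637C1091364F0F7.
Top bit is set, so as a signed 64-bit value this is 0x9637C1091364F0F7 − 2^64 = -7622411599577026313.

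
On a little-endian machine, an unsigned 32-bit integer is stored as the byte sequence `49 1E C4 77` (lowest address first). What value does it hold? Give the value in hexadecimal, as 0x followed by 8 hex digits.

Little-endian: lowest address holds the least-significant byte.
Reassemble most-significant byte first: 77 C4 1E 49 → 0x77C41E49.

0x77C41E49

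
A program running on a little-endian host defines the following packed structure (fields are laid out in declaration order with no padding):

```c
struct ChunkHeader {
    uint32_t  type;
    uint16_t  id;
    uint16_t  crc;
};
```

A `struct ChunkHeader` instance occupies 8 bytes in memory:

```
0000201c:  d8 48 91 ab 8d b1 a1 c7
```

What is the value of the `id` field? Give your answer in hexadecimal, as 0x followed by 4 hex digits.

0xB18D

`id` follows `type` (4 bytes), so it starts at byte offset 4 and occupies 2 bytes.
Bytes at offsets 4..5: 8D B1.
In little-endian order the low byte comes first in memory.
Reassemble most-significant byte first: B1 8D → 0xB18D.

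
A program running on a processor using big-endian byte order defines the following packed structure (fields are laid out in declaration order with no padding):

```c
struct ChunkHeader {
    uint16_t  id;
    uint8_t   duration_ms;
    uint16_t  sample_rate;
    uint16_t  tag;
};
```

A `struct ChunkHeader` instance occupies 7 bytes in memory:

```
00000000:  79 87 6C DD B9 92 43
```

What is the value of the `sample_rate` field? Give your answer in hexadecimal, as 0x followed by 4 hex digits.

0xDDB9

`sample_rate` follows `id` (2 B), `duration_ms` (1 B), so it starts at offset 2 + 1 = 3 and occupies 2 bytes.
Bytes at offsets 3..4: DD B9.
Big-endian stores the most-significant byte at the lowest address.
The bytes are already most-significant first: 0xDDB9.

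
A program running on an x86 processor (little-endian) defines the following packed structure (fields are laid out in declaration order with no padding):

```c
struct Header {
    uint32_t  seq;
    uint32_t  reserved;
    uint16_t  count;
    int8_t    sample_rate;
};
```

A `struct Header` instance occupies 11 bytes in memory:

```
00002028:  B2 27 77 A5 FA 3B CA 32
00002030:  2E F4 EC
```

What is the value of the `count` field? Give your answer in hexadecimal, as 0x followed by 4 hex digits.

0xF42E

`count` follows `seq` (4 B), `reserved` (4 B), so it starts at offset 4 + 4 = 8 and occupies 2 bytes.
Bytes at offsets 8..9: 2E F4.
In little-endian order the low byte comes first in memory.
Reassemble most-significant byte first: F4 2E → 0xF42E.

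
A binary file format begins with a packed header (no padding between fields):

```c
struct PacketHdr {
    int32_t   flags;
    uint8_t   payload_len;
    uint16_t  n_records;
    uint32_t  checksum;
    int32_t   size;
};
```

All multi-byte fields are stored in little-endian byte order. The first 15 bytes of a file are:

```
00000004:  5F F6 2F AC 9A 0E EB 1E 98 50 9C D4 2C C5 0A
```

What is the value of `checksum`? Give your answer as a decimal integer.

2622527518

`checksum` follows `flags` (4 B), `payload_len` (1 B), `n_records` (2 B), so it starts at offset 4 + 1 + 2 = 7 and occupies 4 bytes.
Bytes at offsets 7..10: 1E 98 50 9C.
In little-endian order the low byte comes first in memory.
Reassemble most-significant byte first: 9C 50 98 1E → 0x9C50981E.
0x9C50981E = 2622527518.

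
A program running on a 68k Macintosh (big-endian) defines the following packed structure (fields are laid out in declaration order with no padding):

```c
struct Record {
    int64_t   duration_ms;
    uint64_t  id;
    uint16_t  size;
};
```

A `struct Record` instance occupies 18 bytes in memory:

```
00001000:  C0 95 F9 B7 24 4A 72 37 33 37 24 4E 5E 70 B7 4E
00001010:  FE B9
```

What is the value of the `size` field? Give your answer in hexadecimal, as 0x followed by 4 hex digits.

0xFEB9

`size` follows `duration_ms` (8 B), `id` (8 B), so it starts at offset 8 + 8 = 16 and occupies 2 bytes.
Bytes at offsets 16..17: FE B9.
In big-endian order the high byte comes first in memory.
The bytes are already most-significant first: 0xFEB9.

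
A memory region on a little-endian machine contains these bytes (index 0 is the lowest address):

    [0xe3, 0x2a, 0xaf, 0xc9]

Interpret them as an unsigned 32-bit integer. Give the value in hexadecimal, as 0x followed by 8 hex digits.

0xC9AF2AE3

Little-endian: lowest address holds the least-significant byte.
Reassemble most-significant byte first: C9 AF 2A E3 → 0xC9AF2AE3.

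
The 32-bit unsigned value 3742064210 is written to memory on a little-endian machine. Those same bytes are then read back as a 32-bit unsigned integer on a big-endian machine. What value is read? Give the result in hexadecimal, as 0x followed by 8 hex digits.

0x525E0BDF

3742064210 in 32-bit hexadecimal is 0xDF0B5E52.
Stored little-endian, the bytes at ascending addresses are 52 5E 0B DF.
Read back as big-endian, the last byte is least significant, giving 0x525E0BDF.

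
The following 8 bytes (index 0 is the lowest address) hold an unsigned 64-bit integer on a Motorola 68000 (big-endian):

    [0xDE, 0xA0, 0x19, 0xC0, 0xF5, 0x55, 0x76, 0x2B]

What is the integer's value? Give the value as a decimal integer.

Big-endian: lowest address holds the most-significant byte.
The bytes are already most-significant first: 0xDEA019C0F555762B.
0xDEA019C0F555762B = 16041850189234140715.

16041850189234140715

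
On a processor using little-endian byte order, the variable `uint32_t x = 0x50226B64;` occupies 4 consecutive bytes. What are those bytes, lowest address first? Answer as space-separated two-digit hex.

Split into bytes (most-significant first): 50 22 6B 64.
Little-endian stores the least-significant byte at the lowest address.
So at ascending addresses the bytes are 64 6B 22 50.

64 6B 22 50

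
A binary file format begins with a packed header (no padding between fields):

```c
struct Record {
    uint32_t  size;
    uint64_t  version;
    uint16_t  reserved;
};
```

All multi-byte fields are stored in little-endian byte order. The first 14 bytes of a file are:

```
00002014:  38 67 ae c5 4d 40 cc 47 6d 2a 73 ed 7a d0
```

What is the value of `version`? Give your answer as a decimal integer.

17110066058155016269

`version` follows `size` (4 bytes), so it starts at byte offset 4 and occupies 8 bytes.
Bytes at offsets 4..11: 4D 40 CC 47 6D 2A 73 ED.
Little-endian: lowest address holds the least-significant byte.
Reassemble most-significant byte first: ED 73 2A 6D 47 CC 40 4D → 0xED732A6D47CC404D.
0xED732A6D47CC404D = 17110066058155016269.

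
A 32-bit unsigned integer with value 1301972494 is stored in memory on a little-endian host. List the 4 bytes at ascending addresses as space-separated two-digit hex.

0E 86 9A 4D

1301972494 in hexadecimal, padded to 32 bits, is 0x4D9A860E.
Split into bytes (most-significant first): 4D 9A 86 0E.
Little-endian: lowest address holds the least-significant byte.
So at ascending addresses the bytes are 0E 86 9A 4D.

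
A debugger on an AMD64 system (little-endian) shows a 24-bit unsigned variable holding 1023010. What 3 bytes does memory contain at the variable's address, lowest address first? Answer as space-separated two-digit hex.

1023010 in hexadecimal, padded to 24 bits, is 0x0F9C22.
Split into bytes (most-significant first): 0F 9C 22.
Little-endian: lowest address holds the least-significant byte.
So at ascending addresses the bytes are 22 9C 0F.

22 9C 0F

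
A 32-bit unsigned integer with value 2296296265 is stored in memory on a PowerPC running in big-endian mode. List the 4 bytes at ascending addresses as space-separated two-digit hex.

88 DE B3 49

2296296265 in hexadecimal, padded to 32 bits, is 0x88DEB349.
Split into bytes (most-significant first): 88 DE B3 49.
In big-endian order the high byte comes first in memory.
So the memory order matches the most-significant-first order: 88 DE B3 49.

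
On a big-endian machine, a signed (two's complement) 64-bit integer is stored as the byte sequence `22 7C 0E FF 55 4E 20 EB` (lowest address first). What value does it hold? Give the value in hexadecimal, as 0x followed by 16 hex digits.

Big-endian stores the most-significant byte at the lowest address.
The bytes are already most-significant first: 0x227C0EFF554E20EB.

0x227C0EFF554E20EB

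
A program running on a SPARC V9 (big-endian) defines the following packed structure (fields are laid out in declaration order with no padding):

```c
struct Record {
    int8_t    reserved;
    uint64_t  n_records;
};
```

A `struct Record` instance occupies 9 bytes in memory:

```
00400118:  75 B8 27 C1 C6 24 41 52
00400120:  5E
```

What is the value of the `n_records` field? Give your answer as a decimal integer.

`n_records` follows `reserved` (1 byte), so it starts at byte offset 1 and occupies 8 bytes.
Bytes at offsets 1..8: B8 27 C1 C6 24 41 52 5E.
In big-endian order the high byte comes first in memory.
The bytes are already most-significant first: 0xB827C1C62441525E.
0xB827C1C62441525E = 13269787883826401886.

13269787883826401886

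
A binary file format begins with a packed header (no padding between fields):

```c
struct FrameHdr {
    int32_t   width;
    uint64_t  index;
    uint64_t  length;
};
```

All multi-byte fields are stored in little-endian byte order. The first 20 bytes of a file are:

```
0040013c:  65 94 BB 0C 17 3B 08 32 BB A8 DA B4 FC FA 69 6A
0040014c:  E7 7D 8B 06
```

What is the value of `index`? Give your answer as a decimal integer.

13031913993701702423

`index` follows `width` (4 bytes), so it starts at byte offset 4 and occupies 8 bytes.
Bytes at offsets 4..11: 17 3B 08 32 BB A8 DA B4.
Little-endian: lowest address holds the least-significant byte.
Reassemble most-significant byte first: B4 DA A8 BB 32 08 3B 17 → 0xB4DAA8BB32083B17.
0xB4DAA8BB32083B17 = 13031913993701702423.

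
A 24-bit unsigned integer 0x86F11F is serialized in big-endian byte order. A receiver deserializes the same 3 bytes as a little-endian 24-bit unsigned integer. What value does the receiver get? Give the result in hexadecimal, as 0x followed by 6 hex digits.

Stored big-endian, the bytes at ascending addresses are 86 F1 1F.
Read back as little-endian, the first byte is least significant, giving 0x1FF186.

0x1FF186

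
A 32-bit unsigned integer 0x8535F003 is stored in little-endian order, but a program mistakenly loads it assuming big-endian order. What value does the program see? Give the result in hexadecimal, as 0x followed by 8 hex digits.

Stored little-endian, the bytes at ascending addresses are 03 F0 35 85.
Read back as big-endian, the last byte is least significant, giving 0x03F03585.

0x03F03585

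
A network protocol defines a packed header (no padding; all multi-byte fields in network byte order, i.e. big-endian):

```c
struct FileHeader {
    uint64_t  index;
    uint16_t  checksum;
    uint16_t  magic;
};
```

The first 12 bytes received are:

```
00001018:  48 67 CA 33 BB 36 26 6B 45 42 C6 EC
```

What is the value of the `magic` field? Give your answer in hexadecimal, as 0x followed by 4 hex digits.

0xC6EC

`magic` follows `index` (8 B), `checksum` (2 B), so it starts at offset 8 + 2 = 10 and occupies 2 bytes.
Bytes at offsets 10..11: C6 EC.
In big-endian order the high byte comes first in memory.
The bytes are already most-significant first: 0xC6EC.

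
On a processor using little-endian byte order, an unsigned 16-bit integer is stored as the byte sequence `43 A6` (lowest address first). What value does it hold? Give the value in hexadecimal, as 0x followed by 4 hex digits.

Little-endian: lowest address holds the least-significant byte.
Reassemble most-significant byte first: A6 43 → 0xA643.

0xA643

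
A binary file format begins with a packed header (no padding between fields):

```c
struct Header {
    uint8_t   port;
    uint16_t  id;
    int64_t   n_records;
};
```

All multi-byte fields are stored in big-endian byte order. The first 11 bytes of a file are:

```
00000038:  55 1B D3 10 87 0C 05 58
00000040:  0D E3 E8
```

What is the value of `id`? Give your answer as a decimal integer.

`id` follows `port` (1 byte), so it starts at byte offset 1 and occupies 2 bytes.
Bytes at offsets 1..2: 1B D3.
Big-endian stores the most-significant byte at the lowest address.
The bytes are already most-significant first: 0x1BD3.
0x1BD3 = 7123.

7123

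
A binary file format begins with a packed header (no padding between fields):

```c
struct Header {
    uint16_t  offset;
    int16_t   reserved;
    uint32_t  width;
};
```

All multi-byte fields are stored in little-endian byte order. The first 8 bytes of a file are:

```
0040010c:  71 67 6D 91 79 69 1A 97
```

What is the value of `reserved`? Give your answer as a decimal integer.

`reserved` follows `offset` (2 bytes), so it starts at byte offset 2 and occupies 2 bytes.
Bytes at offsets 2..3: 6D 91.
Little-endian stores the least-significant byte at the lowest address.
Reassemble most-significant byte first: 91 6D → 0x916D.
Top bit is set, so as a signed 16-bit value this is 0x916D − 2^16 = -28307.

-28307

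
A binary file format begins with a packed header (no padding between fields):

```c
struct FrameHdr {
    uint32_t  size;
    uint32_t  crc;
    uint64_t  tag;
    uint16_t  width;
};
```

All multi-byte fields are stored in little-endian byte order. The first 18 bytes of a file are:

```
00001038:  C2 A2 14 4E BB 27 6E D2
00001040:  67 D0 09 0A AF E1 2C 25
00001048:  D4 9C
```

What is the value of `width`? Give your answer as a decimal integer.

`width` follows `size` (4 B), `crc` (4 B), `tag` (8 B), so it starts at offset 4 + 4 + 8 = 16 and occupies 2 bytes.
Bytes at offsets 16..17: D4 9C.
Little-endian stores the least-significant byte at the lowest address.
Reassemble most-significant byte first: 9C D4 → 0x9CD4.
0x9CD4 = 40148.

40148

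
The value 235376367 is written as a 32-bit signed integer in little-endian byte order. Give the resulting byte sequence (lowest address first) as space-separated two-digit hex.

235376367 in hexadecimal, padded to 32 bits, is 0x0E078EEF.
Split into bytes (most-significant first): 0E 07 8E EF.
Little-endian: lowest address holds the least-significant byte.
So at ascending addresses the bytes are EF 8E 07 0E.

EF 8E 07 0E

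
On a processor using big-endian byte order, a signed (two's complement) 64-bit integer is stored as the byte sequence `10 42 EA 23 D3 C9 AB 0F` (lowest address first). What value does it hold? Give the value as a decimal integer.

1171756292667714319

In big-endian order the high byte comes first in memory.
The bytes are already most-significant first: 0x1042EA23D3C9AB0F.
0x1042EA23D3C9AB0F = 1171756292667714319.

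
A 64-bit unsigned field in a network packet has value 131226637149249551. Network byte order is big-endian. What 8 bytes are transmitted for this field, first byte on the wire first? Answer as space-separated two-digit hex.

01 D2 35 EE 64 59 A0 0F

131226637149249551 in hexadecimal, padded to 64 bits, is 0x01D235EE6459A00F.
Split into bytes (most-significant first): 01 D2 35 EE 64 59 A0 0F.
In big-endian order the high byte comes first in memory.
So the memory order matches the most-significant-first order: 01 D2 35 EE 64 59 A0 0F.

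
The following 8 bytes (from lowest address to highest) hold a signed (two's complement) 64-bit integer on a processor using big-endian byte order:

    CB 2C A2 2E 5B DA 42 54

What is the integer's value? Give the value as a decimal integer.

-3806489265041685932

Big-endian stores the most-significant byte at the lowest address.
The bytes are already most-significant first: 0xCB2CA22E5BDA4254.
Top bit is set, so as a signed 64-bit value this is 0xCB2CA22E5BDA4254 − 2^64 = -3806489265041685932.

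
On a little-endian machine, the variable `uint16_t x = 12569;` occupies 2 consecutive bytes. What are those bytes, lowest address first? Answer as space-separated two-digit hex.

12569 in hexadecimal, padded to 16 bits, is 0x3119.
Split into bytes (most-significant first): 31 19.
Little-endian stores the least-significant byte at the lowest address.
So at ascending addresses the bytes are 19 31.

19 31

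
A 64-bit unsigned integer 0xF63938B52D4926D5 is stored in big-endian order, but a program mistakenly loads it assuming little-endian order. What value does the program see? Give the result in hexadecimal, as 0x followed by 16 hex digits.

Stored big-endian, the bytes at ascending addresses are F6 39 38 B5 2D 49 26 D5.
Read back as little-endian, the first byte is least significant, giving 0xD526492DB53839F6.

0xD526492DB53839F6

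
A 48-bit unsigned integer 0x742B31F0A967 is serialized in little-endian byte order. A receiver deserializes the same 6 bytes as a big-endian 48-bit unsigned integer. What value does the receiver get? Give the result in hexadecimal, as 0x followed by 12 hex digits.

0x67A9F0312B74

Stored little-endian, the bytes at ascending addresses are 67 A9 F0 31 2B 74.
Read back as big-endian, the last byte is least significant, giving 0x67A9F0312B74.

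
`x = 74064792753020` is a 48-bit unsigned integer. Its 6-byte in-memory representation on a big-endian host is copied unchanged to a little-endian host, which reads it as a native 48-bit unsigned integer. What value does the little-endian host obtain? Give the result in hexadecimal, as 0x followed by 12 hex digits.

0x7C93A98D5C43

74064792753020 in 48-bit hexadecimal is 0x435C8DA9937C.
Stored big-endian, the bytes at ascending addresses are 43 5C 8D A9 93 7C.
Read back as little-endian, the first byte is least significant, giving 0x7C93A98D5C43.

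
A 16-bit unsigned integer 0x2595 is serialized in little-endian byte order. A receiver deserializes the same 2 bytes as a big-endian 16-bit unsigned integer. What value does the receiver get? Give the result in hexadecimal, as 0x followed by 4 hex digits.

0x9525

Stored little-endian, the bytes at ascending addresses are 95 25.
Read back as big-endian, the last byte is least significant, giving 0x9525.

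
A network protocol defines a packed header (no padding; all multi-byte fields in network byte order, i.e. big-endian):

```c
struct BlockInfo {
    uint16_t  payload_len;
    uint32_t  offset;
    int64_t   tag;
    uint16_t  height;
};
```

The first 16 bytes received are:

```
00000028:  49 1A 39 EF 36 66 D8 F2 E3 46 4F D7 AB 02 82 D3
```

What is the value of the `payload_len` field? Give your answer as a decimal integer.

18714

`payload_len` is the first field, at byte offset 0, occupying 2 bytes.
Bytes at offsets 0..1: 49 1A.
In big-endian order the high byte comes first in memory.
The bytes are already most-significant first: 0x491A.
0x491A = 18714.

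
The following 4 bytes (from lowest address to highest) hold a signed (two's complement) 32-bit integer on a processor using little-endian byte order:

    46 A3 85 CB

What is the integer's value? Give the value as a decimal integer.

Little-endian stores the least-significant byte at the lowest address.
Reassemble most-significant byte first: CB 85 A3 46 → 0xCB85A346.
Top bit is set, so as a signed 32-bit value this is 0xCB85A346 − 2^32 = -880434362.

-880434362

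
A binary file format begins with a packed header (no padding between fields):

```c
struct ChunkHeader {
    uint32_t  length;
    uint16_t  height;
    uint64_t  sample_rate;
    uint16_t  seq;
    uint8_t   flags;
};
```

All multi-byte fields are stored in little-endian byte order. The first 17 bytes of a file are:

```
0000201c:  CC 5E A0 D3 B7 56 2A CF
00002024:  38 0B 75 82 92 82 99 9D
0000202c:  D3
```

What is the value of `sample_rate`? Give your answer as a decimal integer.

9408726010741444394

`sample_rate` follows `length` (4 B), `height` (2 B), so it starts at offset 4 + 2 = 6 and occupies 8 bytes.
Bytes at offsets 6..13: 2A CF 38 0B 75 82 92 82.
Little-endian stores the least-significant byte at the lowest address.
Reassemble most-significant byte first: 82 92 82 75 0B 38 CF 2A → 0x829282750B38CF2A.
0x829282750B38CF2A = 9408726010741444394.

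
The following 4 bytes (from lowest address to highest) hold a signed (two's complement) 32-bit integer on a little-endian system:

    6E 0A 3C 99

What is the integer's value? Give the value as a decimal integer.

-1724118418

Little-endian: lowest address holds the least-significant byte.
Reassemble most-significant byte first: 99 3C 0A 6E → 0x993C0A6E.
Top bit is set, so as a signed 32-bit value this is 0x993C0A6E − 2^32 = -1724118418.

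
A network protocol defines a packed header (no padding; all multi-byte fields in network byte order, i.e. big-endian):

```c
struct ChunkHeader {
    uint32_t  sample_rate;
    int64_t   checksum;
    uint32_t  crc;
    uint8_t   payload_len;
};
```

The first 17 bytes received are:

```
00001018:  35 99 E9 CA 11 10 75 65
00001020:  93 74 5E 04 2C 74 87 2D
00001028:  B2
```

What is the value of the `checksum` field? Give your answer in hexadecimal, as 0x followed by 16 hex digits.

0x1110756593745E04

`checksum` follows `sample_rate` (4 bytes), so it starts at byte offset 4 and occupies 8 bytes.
Bytes at offsets 4..11: 11 10 75 65 93 74 5E 04.
In big-endian order the high byte comes first in memory.
The bytes are already most-significant first: 0x1110756593745E04.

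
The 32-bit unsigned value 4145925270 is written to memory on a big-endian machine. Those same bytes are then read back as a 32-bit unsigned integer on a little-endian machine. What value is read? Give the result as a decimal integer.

4145925270 in 32-bit hexadecimal is 0xF71DCC96.
Stored big-endian, the bytes at ascending addresses are F7 1D CC 96.
Read back as little-endian, the first byte is least significant, giving 0x96CC1DF7.
0x96CC1DF7 = 2529959415.

2529959415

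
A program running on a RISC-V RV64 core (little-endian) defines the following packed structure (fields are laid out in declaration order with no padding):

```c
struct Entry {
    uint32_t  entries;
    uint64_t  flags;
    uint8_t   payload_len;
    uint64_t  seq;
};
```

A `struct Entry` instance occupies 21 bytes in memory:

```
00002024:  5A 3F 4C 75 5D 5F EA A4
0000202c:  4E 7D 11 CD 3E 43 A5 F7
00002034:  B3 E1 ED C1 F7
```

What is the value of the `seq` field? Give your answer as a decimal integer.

`seq` follows `entries` (4 B), `flags` (8 B), `payload_len` (1 B), so it starts at offset 4 + 8 + 1 = 13 and occupies 8 bytes.
Bytes at offsets 13..20: 43 A5 F7 B3 E1 ED C1 F7.
Little-endian: lowest address holds the least-significant byte.
Reassemble most-significant byte first: F7 C1 ED E1 B3 F7 A5 43 → 0xF7C1EDE1B3F7A543.
0xF7C1EDE1B3F7A543 = 17852811951516132675.

17852811951516132675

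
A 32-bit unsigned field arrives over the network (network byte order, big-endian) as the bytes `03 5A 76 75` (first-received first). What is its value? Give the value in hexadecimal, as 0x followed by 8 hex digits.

Big-endian: lowest address holds the most-significant byte.
The bytes are already most-significant first: 0x035A7675.

0x035A7675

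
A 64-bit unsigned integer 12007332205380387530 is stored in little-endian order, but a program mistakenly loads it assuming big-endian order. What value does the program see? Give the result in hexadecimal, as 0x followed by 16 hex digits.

12007332205380387530 in 64-bit hexadecimal is 0xA6A29D05F1CE42CA.
Stored little-endian, the bytes at ascending addresses are CA 42 CE F1 05 9D A2 A6.
Read back as big-endian, the last byte is least significant, giving 0xCA42CEF1059DA2A6.

0xCA42CEF1059DA2A6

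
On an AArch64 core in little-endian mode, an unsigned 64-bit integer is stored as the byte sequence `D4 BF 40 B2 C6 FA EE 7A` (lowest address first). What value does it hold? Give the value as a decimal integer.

8858293248385400788

Little-endian: lowest address holds the least-significant byte.
Reassemble most-significant byte first: 7A EE FA C6 B2 40 BF D4 → 0x7AEEFAC6B240BFD4.
0x7AEEFAC6B240BFD4 = 8858293248385400788.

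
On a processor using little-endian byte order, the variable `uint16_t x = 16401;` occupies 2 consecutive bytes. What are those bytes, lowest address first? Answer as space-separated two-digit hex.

16401 in hexadecimal, padded to 16 bits, is 0x4011.
Split into bytes (most-significant first): 40 11.
Little-endian: lowest address holds the least-significant byte.
So at ascending addresses the bytes are 11 40.

11 40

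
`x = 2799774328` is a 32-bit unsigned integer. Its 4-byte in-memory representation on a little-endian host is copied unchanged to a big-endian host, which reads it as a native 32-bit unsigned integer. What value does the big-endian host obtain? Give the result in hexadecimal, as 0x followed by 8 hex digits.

0x782AE1A6

2799774328 in 32-bit hexadecimal is 0xA6E12A78.
Stored little-endian, the bytes at ascending addresses are 78 2A E1 A6.
Read back as big-endian, the last byte is least significant, giving 0x782AE1A6.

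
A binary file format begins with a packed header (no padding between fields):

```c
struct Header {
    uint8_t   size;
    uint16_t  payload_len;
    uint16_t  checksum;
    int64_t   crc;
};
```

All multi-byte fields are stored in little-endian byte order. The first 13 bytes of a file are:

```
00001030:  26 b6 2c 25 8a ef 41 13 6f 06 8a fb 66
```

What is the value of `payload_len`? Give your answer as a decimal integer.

11446

`payload_len` follows `size` (1 byte), so it starts at byte offset 1 and occupies 2 bytes.
Bytes at offsets 1..2: B6 2C.
Little-endian stores the least-significant byte at the lowest address.
Reassemble most-significant byte first: 2C B6 → 0x2CB6.
0x2CB6 = 11446.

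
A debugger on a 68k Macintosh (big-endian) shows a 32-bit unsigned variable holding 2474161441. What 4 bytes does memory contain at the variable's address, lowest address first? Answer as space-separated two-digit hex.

93 78 B5 21

2474161441 in hexadecimal, padded to 32 bits, is 0x9378B521.
Split into bytes (most-significant first): 93 78 B5 21.
Big-endian: lowest address holds the most-significant byte.
So the memory order matches the most-significant-first order: 93 78 B5 21.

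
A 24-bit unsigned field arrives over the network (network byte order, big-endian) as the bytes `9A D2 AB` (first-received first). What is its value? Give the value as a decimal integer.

Big-endian: lowest address holds the most-significant byte.
The bytes are already most-significant first: 0x9AD2AB.
0x9AD2AB = 10146475.

10146475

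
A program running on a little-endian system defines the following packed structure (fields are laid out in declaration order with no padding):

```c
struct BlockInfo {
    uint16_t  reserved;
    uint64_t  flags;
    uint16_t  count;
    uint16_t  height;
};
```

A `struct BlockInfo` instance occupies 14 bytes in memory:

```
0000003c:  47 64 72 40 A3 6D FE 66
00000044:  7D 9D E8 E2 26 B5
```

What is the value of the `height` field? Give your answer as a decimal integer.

`height` follows `reserved` (2 B), `flags` (8 B), `count` (2 B), so it starts at offset 2 + 8 + 2 = 12 and occupies 2 bytes.
Bytes at offsets 12..13: 26 B5.
In little-endian order the low byte comes first in memory.
Reassemble most-significant byte first: B5 26 → 0xB526.
0xB526 = 46374.

46374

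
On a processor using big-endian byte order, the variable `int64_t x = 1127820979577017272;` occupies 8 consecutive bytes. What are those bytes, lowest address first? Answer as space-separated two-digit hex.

0F A6 D3 34 99 EB D3 B8

1127820979577017272 in hexadecimal, padded to 64 bits, is 0x0FA6D33499EBD3B8.
Split into bytes (most-significant first): 0F A6 D3 34 99 EB D3 B8.
Big-endian: lowest address holds the most-significant byte.
So the memory order matches the most-significant-first order: 0F A6 D3 34 99 EB D3 B8.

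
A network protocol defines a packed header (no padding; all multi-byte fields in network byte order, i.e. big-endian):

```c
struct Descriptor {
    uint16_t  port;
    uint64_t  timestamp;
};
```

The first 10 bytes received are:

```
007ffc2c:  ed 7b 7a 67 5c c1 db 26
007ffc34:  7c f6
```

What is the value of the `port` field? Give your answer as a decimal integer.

`port` is the first field, at byte offset 0, occupying 2 bytes.
Bytes at offsets 0..1: ED 7B.
Big-endian: lowest address holds the most-significant byte.
The bytes are already most-significant first: 0xED7B.
0xED7B = 60795.

60795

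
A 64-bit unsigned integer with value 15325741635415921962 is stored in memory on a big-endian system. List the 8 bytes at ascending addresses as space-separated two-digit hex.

D4 AF F8 D1 72 61 55 2A

15325741635415921962 in hexadecimal, padded to 64 bits, is 0xD4AFF8D17261552A.
Split into bytes (most-significant first): D4 AF F8 D1 72 61 55 2A.
In big-endian order the high byte comes first in memory.
So the memory order matches the most-significant-first order: D4 AF F8 D1 72 61 55 2A.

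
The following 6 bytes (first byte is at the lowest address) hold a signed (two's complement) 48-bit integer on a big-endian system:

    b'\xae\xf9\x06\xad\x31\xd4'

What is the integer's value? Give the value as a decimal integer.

-89090394607148

Big-endian: lowest address holds the most-significant byte.
The bytes are already most-significant first: 0xAEF906AD31D4.
Top bit is set, so as a signed 48-bit value this is 0xAEF906AD31D4 − 2^48 = -89090394607148.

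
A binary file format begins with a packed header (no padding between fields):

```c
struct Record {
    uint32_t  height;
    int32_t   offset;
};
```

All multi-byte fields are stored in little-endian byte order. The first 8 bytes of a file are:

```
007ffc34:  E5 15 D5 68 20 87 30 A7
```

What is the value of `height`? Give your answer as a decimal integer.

`height` is the first field, at byte offset 0, occupying 4 bytes.
Bytes at offsets 0..3: E5 15 D5 68.
Little-endian stores the least-significant byte at the lowest address.
Reassemble most-significant byte first: 68 D5 15 E5 → 0x68D515E5.
0x68D515E5 = 1758795237.

1758795237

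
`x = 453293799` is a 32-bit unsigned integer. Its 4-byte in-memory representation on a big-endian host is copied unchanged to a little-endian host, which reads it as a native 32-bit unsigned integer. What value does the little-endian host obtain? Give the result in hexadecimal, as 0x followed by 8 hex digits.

453293799 in 32-bit hexadecimal is 0x1B04B6E7.
Stored big-endian, the bytes at ascending addresses are 1B 04 B6 E7.
Read back as little-endian, the first byte is least significant, giving 0xE7B6041B.

0xE7B6041B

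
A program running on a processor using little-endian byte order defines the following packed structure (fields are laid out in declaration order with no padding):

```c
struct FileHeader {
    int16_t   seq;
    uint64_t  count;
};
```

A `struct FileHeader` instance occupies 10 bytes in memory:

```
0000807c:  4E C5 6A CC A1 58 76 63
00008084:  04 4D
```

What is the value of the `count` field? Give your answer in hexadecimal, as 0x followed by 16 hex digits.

`count` follows `seq` (2 bytes), so it starts at byte offset 2 and occupies 8 bytes.
Bytes at offsets 2..9: 6A CC A1 58 76 63 04 4D.
Little-endian stores the least-significant byte at the lowest address.
Reassemble most-significant byte first: 4D 04 63 76 58 A1 CC 6A → 0x4D04637658A1CC6A.

0x4D04637658A1CC6A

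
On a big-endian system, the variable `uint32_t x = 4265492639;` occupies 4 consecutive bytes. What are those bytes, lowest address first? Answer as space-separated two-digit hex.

FE 3E 40 9F

4265492639 in hexadecimal, padded to 32 bits, is 0xFE3E409F.
Split into bytes (most-significant first): FE 3E 40 9F.
In big-endian order the high byte comes first in memory.
So the memory order matches the most-significant-first order: FE 3E 40 9F.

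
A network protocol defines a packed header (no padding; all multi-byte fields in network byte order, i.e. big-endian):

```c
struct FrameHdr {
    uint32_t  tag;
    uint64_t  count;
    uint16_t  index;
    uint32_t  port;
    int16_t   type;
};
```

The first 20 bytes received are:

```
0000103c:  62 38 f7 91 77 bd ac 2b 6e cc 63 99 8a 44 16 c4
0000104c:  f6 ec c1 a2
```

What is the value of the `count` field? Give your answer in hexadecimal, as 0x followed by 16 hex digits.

`count` follows `tag` (4 bytes), so it starts at byte offset 4 and occupies 8 bytes.
Bytes at offsets 4..11: 77 BD AC 2B 6E CC 63 99.
Big-endian stores the most-significant byte at the lowest address.
The bytes are already most-significant first: 0x77BDAC2B6ECC6399.

0x77BDAC2B6ECC6399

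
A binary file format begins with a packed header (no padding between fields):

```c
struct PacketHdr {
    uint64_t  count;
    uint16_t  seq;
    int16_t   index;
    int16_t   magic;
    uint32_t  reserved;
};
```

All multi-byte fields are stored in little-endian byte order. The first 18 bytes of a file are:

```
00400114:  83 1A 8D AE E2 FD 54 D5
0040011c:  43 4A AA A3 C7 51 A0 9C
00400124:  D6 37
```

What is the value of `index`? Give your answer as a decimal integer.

-23638

`index` follows `count` (8 B), `seq` (2 B), so it starts at offset 8 + 2 = 10 and occupies 2 bytes.
Bytes at offsets 10..11: AA A3.
Little-endian stores the least-significant byte at the lowest address.
Reassemble most-significant byte first: A3 AA → 0xA3AA.
Top bit is set, so as a signed 16-bit value this is 0xA3AA − 2^16 = -23638.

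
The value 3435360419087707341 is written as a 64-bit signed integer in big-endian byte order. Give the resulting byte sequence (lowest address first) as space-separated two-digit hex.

2F AC DA 19 8F 28 EC CD

3435360419087707341 in hexadecimal, padded to 64 bits, is 0x2FACDA198F28ECCD.
Split into bytes (most-significant first): 2F AC DA 19 8F 28 EC CD.
In big-endian order the high byte comes first in memory.
So the memory order matches the most-significant-first order: 2F AC DA 19 8F 28 EC CD.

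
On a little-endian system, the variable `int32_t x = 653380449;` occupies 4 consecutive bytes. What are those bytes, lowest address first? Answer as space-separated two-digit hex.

653380449 in hexadecimal, padded to 32 bits, is 0x26F1CB61.
Split into bytes (most-significant first): 26 F1 CB 61.
Little-endian stores the least-significant byte at the lowest address.
So at ascending addresses the bytes are 61 CB F1 26.

61 CB F1 26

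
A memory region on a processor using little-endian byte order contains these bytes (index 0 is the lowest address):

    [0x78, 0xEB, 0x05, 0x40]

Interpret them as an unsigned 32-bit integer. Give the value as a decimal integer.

Little-endian stores the least-significant byte at the lowest address.
Reassemble most-significant byte first: 40 05 EB 78 → 0x4005EB78.
0x4005EB78 = 1074129784.

1074129784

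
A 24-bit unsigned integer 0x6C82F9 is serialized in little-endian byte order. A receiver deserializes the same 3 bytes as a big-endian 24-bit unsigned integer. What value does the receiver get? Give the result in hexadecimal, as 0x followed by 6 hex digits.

0xF9826C

Stored little-endian, the bytes at ascending addresses are F9 82 6C.
Read back as big-endian, the last byte is least significant, giving 0xF9826C.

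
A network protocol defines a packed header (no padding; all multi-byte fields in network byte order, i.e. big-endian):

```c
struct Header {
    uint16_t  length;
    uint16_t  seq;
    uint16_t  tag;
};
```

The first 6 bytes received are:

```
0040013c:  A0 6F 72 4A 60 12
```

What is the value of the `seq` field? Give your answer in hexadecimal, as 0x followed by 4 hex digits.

0x724A

`seq` follows `length` (2 bytes), so it starts at byte offset 2 and occupies 2 bytes.
Bytes at offsets 2..3: 72 4A.
Big-endian: lowest address holds the most-significant byte.
The bytes are already most-significant first: 0x724A.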